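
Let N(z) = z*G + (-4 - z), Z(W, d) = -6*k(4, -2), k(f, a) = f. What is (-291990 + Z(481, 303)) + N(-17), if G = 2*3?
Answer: -292103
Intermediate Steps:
G = 6
Z(W, d) = -24 (Z(W, d) = -6*4 = -24)
N(z) = -4 + 5*z (N(z) = z*6 + (-4 - z) = 6*z + (-4 - z) = -4 + 5*z)
(-291990 + Z(481, 303)) + N(-17) = (-291990 - 24) + (-4 + 5*(-17)) = -292014 + (-4 - 85) = -292014 - 89 = -292103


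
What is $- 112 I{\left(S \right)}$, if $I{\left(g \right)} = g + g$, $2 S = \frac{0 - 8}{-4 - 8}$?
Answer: $- \frac{224}{3} \approx -74.667$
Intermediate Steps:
$S = \frac{1}{3}$ ($S = \frac{\left(0 - 8\right) \frac{1}{-4 - 8}}{2} = \frac{\left(-8\right) \frac{1}{-12}}{2} = \frac{\left(-8\right) \left(- \frac{1}{12}\right)}{2} = \frac{1}{2} \cdot \frac{2}{3} = \frac{1}{3} \approx 0.33333$)
$I{\left(g \right)} = 2 g$
$- 112 I{\left(S \right)} = - 112 \cdot 2 \cdot \frac{1}{3} = \left(-112\right) \frac{2}{3} = - \frac{224}{3}$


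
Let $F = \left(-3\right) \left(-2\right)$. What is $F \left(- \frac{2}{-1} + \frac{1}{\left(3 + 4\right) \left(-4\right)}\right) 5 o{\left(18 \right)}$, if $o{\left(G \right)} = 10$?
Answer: $\frac{4125}{7} \approx 589.29$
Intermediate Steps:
$F = 6$
$F \left(- \frac{2}{-1} + \frac{1}{\left(3 + 4\right) \left(-4\right)}\right) 5 o{\left(18 \right)} = 6 \left(- \frac{2}{-1} + \frac{1}{\left(3 + 4\right) \left(-4\right)}\right) 5 \cdot 10 = 6 \left(\left(-2\right) \left(-1\right) + \frac{1}{7} \left(- \frac{1}{4}\right)\right) 5 \cdot 10 = 6 \left(2 + \frac{1}{7} \left(- \frac{1}{4}\right)\right) 5 \cdot 10 = 6 \left(2 - \frac{1}{28}\right) 5 \cdot 10 = 6 \cdot \frac{55}{28} \cdot 5 \cdot 10 = \frac{165}{14} \cdot 5 \cdot 10 = \frac{825}{14} \cdot 10 = \frac{4125}{7}$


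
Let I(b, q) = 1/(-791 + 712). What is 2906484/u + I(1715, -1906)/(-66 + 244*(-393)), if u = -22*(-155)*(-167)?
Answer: -11016565186309/2158485489270 ≈ -5.1038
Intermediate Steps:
I(b, q) = -1/79 (I(b, q) = 1/(-79) = -1/79)
u = -569470 (u = 3410*(-167) = -569470)
2906484/u + I(1715, -1906)/(-66 + 244*(-393)) = 2906484/(-569470) - 1/(79*(-66 + 244*(-393))) = 2906484*(-1/569470) - 1/(79*(-66 - 95892)) = -1453242/284735 - 1/79/(-95958) = -1453242/284735 - 1/79*(-1/95958) = -1453242/284735 + 1/7580682 = -11016565186309/2158485489270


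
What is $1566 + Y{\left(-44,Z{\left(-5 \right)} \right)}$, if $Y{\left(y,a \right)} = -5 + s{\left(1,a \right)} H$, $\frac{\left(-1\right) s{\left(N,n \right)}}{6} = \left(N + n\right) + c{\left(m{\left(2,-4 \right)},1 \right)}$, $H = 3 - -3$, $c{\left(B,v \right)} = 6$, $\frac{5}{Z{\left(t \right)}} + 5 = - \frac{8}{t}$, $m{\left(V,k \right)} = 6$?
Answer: $\frac{23153}{17} \approx 1361.9$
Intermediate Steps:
$Z{\left(t \right)} = \frac{5}{-5 - \frac{8}{t}}$
$H = 6$ ($H = 3 + 3 = 6$)
$s{\left(N,n \right)} = -36 - 6 N - 6 n$ ($s{\left(N,n \right)} = - 6 \left(\left(N + n\right) + 6\right) = - 6 \left(6 + N + n\right) = -36 - 6 N - 6 n$)
$Y{\left(y,a \right)} = -257 - 36 a$ ($Y{\left(y,a \right)} = -5 + \left(-36 - 6 - 6 a\right) 6 = -5 + \left(-42 - 6 a\right) 6 = -5 - \left(252 + 36 a\right) = -257 - 36 a$)
$1566 + Y{\left(-44,Z{\left(-5 \right)} \right)} = 1566 - \left(257 + 36 \left(\left(-5\right) \left(-5\right) \frac{1}{8 + 5 \left(-5\right)}\right)\right) = 1566 - \left(257 + 36 \left(\left(-5\right) \left(-5\right) \frac{1}{8 - 25}\right)\right) = 1566 - \left(257 + 36 \left(\left(-5\right) \left(-5\right) \frac{1}{-17}\right)\right) = 1566 - \left(257 + 36 \left(\left(-5\right) \left(-5\right) \left(- \frac{1}{17}\right)\right)\right) = 1566 - \frac{3469}{17} = \frac{23153}{17}$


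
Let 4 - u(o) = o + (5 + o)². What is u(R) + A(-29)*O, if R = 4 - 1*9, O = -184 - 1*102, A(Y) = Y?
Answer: 8303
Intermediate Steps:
O = -286 (O = -184 - 102 = -286)
R = -5 (R = 4 - 9 = -5)
u(o) = 4 - o - (5 + o)² (u(o) = 4 - (o + (5 + o)²) = 4 + (-o - (5 + o)²) = 4 - o - (5 + o)²)
u(R) + A(-29)*O = (4 - 1*(-5) - (5 - 5)²) - 29*(-286) = (4 + 5 - 1*0²) + 8294 = (4 + 5 - 1*0) + 8294 = (4 + 5 + 0) + 8294 = 9 + 8294 = 8303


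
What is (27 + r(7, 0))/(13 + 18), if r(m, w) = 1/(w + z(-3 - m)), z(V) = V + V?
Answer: 539/620 ≈ 0.86936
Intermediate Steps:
z(V) = 2*V
r(m, w) = 1/(-6 + w - 2*m) (r(m, w) = 1/(w + 2*(-3 - m)) = 1/(w + (-6 - 2*m)) = 1/(-6 + w - 2*m))
(27 + r(7, 0))/(13 + 18) = (27 + 1/(-6 + 0 - 2*7))/(13 + 18) = (27 + 1/(-6 + 0 - 14))/31 = (27 + 1/(-20))*(1/31) = (27 - 1/20)*(1/31) = (539/20)*(1/31) = 539/620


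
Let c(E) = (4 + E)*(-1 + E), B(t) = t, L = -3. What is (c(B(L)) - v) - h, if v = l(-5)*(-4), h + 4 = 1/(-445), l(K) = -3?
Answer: -5339/445 ≈ -11.998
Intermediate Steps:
c(E) = (-1 + E)*(4 + E)
h = -1781/445 (h = -4 + 1/(-445) = -4 - 1/445 = -1781/445 ≈ -4.0022)
v = 12 (v = -3*(-4) = 12)
(c(B(L)) - v) - h = ((-4 + (-3)**2 + 3*(-3)) - 1*12) - 1*(-1781/445) = ((-4 + 9 - 9) - 12) + 1781/445 = (-4 - 12) + 1781/445 = -16 + 1781/445 = -5339/445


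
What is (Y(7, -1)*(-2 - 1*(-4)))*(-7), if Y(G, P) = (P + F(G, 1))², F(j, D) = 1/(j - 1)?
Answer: -175/18 ≈ -9.7222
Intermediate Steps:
F(j, D) = 1/(-1 + j)
Y(G, P) = (P + 1/(-1 + G))²
(Y(7, -1)*(-2 - 1*(-4)))*(-7) = ((-1 + 1/(-1 + 7))²*(-2 - 1*(-4)))*(-7) = ((-1 + 1/6)²*(-2 + 4))*(-7) = ((-1 + ⅙)²*2)*(-7) = ((-⅚)²*2)*(-7) = ((25/36)*2)*(-7) = (25/18)*(-7) = -175/18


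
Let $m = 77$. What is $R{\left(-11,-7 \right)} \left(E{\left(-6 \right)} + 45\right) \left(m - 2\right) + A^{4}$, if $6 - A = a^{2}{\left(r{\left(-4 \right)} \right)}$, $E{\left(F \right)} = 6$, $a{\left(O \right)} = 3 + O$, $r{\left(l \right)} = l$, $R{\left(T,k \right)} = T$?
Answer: $-41450$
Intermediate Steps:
$A = 5$ ($A = 6 - \left(3 - 4\right)^{2} = 6 - \left(-1\right)^{2} = 6 - 1 = 5$)
$R{\left(-11,-7 \right)} \left(E{\left(-6 \right)} + 45\right) \left(m - 2\right) + A^{4} = - 11 \left(6 + 45\right) \left(77 - 2\right) + 5^{4} = - 11 \cdot 51 \cdot 75 + 625 = \left(-11\right) 3825 + 625 = -42075 + 625 = -41450$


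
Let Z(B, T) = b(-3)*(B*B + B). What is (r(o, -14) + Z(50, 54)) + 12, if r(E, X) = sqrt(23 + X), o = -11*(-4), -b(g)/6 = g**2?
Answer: -137685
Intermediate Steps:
b(g) = -6*g**2
o = 44
Z(B, T) = -54*B - 54*B**2 (Z(B, T) = (-6*(-3)**2)*(B*B + B) = (-6*9)*(B**2 + B) = -54*(B + B**2) = -54*B - 54*B**2)
(r(o, -14) + Z(50, 54)) + 12 = (sqrt(23 - 14) - 54*50*(1 + 50)) + 12 = (sqrt(9) - 54*50*51) + 12 = (3 - 137700) + 12 = -137697 + 12 = -137685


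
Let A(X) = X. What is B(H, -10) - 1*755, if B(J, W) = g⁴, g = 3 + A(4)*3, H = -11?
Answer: 49870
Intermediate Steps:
g = 15 (g = 3 + 4*3 = 3 + 12 = 15)
B(J, W) = 50625 (B(J, W) = 15⁴ = 50625)
B(H, -10) - 1*755 = 50625 - 1*755 = 50625 - 755 = 49870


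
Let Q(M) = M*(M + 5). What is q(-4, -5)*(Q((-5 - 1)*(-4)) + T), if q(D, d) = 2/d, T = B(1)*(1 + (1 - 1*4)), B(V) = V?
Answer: -1388/5 ≈ -277.60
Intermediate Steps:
T = -2 (T = 1*(1 + (1 - 1*4)) = 1*(1 + (1 - 4)) = 1*(1 - 3) = 1*(-2) = -2)
Q(M) = M*(5 + M)
q(-4, -5)*(Q((-5 - 1)*(-4)) + T) = (2/(-5))*(((-5 - 1)*(-4))*(5 + (-5 - 1)*(-4)) - 2) = (2*(-⅕))*((-6*(-4))*(5 - 6*(-4)) - 2) = -2*(24*(5 + 24) - 2)/5 = -2*(24*29 - 2)/5 = -2*(696 - 2)/5 = -⅖*694 = -1388/5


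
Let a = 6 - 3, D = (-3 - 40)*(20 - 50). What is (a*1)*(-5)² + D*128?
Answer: 165195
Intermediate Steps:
D = 1290 (D = -43*(-30) = 1290)
a = 3
(a*1)*(-5)² + D*128 = (3*1)*(-5)² + 1290*128 = 3*25 + 165120 = 75 + 165120 = 165195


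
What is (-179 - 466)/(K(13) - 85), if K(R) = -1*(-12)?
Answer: 645/73 ≈ 8.8356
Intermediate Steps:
K(R) = 12
(-179 - 466)/(K(13) - 85) = (-179 - 466)/(12 - 85) = -645/(-73) = -645*(-1/73) = 645/73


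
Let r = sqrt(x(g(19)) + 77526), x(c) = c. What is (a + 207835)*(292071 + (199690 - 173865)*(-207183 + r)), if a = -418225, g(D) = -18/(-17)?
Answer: 1125630451312560 - 32599930500*sqrt(622370)/17 ≈ 1.1241e+15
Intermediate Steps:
g(D) = 18/17 (g(D) = -18*(-1/17) = 18/17)
r = 6*sqrt(622370)/17 (r = sqrt(18/17 + 77526) = sqrt(1317960/17) = 6*sqrt(622370)/17 ≈ 278.44)
(a + 207835)*(292071 + (199690 - 173865)*(-207183 + r)) = (-418225 + 207835)*(292071 + (199690 - 173865)*(-207183 + 6*sqrt(622370)/17)) = -210390*(292071 + 25825*(-207183 + 6*sqrt(622370)/17)) = -210390*(292071 + (-5350500975 + 154950*sqrt(622370)/17)) = -210390*(-5350208904 + 154950*sqrt(622370)/17) = 1125630451312560 - 32599930500*sqrt(622370)/17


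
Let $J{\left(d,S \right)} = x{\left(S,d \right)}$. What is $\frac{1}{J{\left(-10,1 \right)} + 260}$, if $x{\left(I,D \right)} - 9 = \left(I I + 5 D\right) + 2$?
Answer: $\frac{1}{222} \approx 0.0045045$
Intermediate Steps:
$x{\left(I,D \right)} = 11 + I^{2} + 5 D$ ($x{\left(I,D \right)} = 9 + \left(\left(I I + 5 D\right) + 2\right) = 9 + \left(\left(I^{2} + 5 D\right) + 2\right) = 9 + \left(2 + I^{2} + 5 D\right) = 11 + I^{2} + 5 D$)
$J{\left(d,S \right)} = 11 + S^{2} + 5 d$
$\frac{1}{J{\left(-10,1 \right)} + 260} = \frac{1}{\left(11 + 1^{2} + 5 \left(-10\right)\right) + 260} = \frac{1}{\left(11 + 1 - 50\right) + 260} = \frac{1}{-38 + 260} = \frac{1}{222}$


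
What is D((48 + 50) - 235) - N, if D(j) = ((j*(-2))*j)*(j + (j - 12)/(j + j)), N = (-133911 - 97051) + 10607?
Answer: 5342648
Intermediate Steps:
N = -220355 (N = -230962 + 10607 = -220355)
D(j) = -2*j**2*(j + (-12 + j)/(2*j)) (D(j) = ((-2*j)*j)*(j + (-12 + j)/((2*j))) = (-2*j**2)*(j + (-12 + j)*(1/(2*j))) = (-2*j**2)*(j + (-12 + j)/(2*j)) = -2*j**2*(j + (-12 + j)/(2*j)))
D((48 + 50) - 235) - N = ((48 + 50) - 235)*(12 - ((48 + 50) - 235) - 2*((48 + 50) - 235)**2) - 1*(-220355) = (98 - 235)*(12 - (98 - 235) - 2*(98 - 235)**2) + 220355 = -137*(12 - 1*(-137) - 2*(-137)**2) + 220355 = -137*(12 + 137 - 2*18769) + 220355 = -137*(12 + 137 - 37538) + 220355 = -137*(-37389) + 220355 = 5122293 + 220355 = 5342648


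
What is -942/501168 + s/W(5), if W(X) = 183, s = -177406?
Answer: -14818397099/15285624 ≈ -969.43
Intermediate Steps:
-942/501168 + s/W(5) = -942/501168 - 177406/183 = -942*1/501168 - 177406*1/183 = -157/83528 - 177406/183 = -14818397099/15285624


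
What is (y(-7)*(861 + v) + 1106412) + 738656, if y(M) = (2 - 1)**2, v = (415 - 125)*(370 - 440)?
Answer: 1825629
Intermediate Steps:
v = -20300 (v = 290*(-70) = -20300)
y(M) = 1 (y(M) = 1**2 = 1)
(y(-7)*(861 + v) + 1106412) + 738656 = (1*(861 - 20300) + 1106412) + 738656 = (1*(-19439) + 1106412) + 738656 = (-19439 + 1106412) + 738656 = 1086973 + 738656 = 1825629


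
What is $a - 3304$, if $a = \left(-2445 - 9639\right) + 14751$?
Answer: $-637$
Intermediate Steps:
$a = 2667$ ($a = -12084 + 14751 = 2667$)
$a - 3304 = 2667 - 3304 = -637$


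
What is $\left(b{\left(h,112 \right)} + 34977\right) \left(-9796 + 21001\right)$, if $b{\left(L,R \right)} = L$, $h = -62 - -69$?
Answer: $391995720$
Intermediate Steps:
$h = 7$ ($h = -62 + 69 = 7$)
$\left(b{\left(h,112 \right)} + 34977\right) \left(-9796 + 21001\right) = \left(7 + 34977\right) \left(-9796 + 21001\right) = 34984 \cdot 11205 = 391995720$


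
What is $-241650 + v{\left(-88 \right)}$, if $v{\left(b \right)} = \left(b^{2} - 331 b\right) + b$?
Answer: $-204866$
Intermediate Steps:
$v{\left(b \right)} = b^{2} - 330 b$
$-241650 + v{\left(-88 \right)} = -241650 - 88 \left(-330 - 88\right) = -241650 - -36784 = -241650 + 36784 = -204866$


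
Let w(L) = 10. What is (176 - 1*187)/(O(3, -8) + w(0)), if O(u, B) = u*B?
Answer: 11/14 ≈ 0.78571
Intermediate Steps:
O(u, B) = B*u
(176 - 1*187)/(O(3, -8) + w(0)) = (176 - 1*187)/(-8*3 + 10) = (176 - 187)/(-24 + 10) = -11/(-14) = -11*(-1/14) = 11/14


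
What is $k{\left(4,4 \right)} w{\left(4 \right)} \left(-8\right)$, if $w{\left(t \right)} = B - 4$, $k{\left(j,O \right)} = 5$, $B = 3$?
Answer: $40$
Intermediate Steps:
$w{\left(t \right)} = -1$ ($w{\left(t \right)} = 3 - 4 = -1$)
$k{\left(4,4 \right)} w{\left(4 \right)} \left(-8\right) = 5 \left(-1\right) \left(-8\right) = \left(-5\right) \left(-8\right) = 40$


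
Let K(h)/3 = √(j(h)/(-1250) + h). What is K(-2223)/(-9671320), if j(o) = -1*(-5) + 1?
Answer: -3*I*√1389378/241783000 ≈ -1.4625e-5*I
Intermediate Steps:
j(o) = 6 (j(o) = 5 + 1 = 6)
K(h) = 3*√(-3/625 + h) (K(h) = 3*√(6/(-1250) + h) = 3*√(6*(-1/1250) + h) = 3*√(-3/625 + h))
K(-2223)/(-9671320) = (3*√(-3 + 625*(-2223))/25)/(-9671320) = (3*√(-3 - 1389375)/25)*(-1/9671320) = (3*√(-1389378)/25)*(-1/9671320) = (3*(I*√1389378)/25)*(-1/9671320) = (3*I*√1389378/25)*(-1/9671320) = -3*I*√1389378/241783000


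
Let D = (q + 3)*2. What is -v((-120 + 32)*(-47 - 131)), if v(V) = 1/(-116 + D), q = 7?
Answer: 1/96 ≈ 0.010417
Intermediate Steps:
D = 20 (D = (7 + 3)*2 = 10*2 = 20)
v(V) = -1/96 (v(V) = 1/(-116 + 20) = 1/(-96) = -1/96)
-v((-120 + 32)*(-47 - 131)) = -1*(-1/96) = 1/96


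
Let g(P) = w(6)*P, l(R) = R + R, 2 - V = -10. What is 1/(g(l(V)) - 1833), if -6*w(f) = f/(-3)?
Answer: -1/1825 ≈ -0.00054795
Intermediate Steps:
V = 12 (V = 2 - 1*(-10) = 2 + 10 = 12)
l(R) = 2*R
w(f) = f/18 (w(f) = -f/(6*(-3)) = -f*(-1)/(6*3) = -(-1)*f/18 = f/18)
g(P) = P/3 (g(P) = ((1/18)*6)*P = P/3)
1/(g(l(V)) - 1833) = 1/((2*12)/3 - 1833) = 1/((⅓)*24 - 1833) = 1/(8 - 1833) = 1/(-1825) = -1/1825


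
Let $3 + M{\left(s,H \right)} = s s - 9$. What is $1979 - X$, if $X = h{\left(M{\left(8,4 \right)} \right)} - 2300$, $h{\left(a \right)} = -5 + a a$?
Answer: $1580$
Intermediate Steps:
$M{\left(s,H \right)} = -12 + s^{2}$ ($M{\left(s,H \right)} = -3 + \left(s s - 9\right) = -3 + \left(s^{2} - 9\right) = -3 + \left(-9 + s^{2}\right) = -12 + s^{2}$)
$h{\left(a \right)} = -5 + a^{2}$
$X = 399$ ($X = \left(-5 + \left(-12 + 8^{2}\right)^{2}\right) - 2300 = \left(-5 + \left(-12 + 64\right)^{2}\right) - 2300 = \left(-5 + 52^{2}\right) - 2300 = \left(-5 + 2704\right) - 2300 = 2699 - 2300 = 399$)
$1979 - X = 1979 - 399 = 1580$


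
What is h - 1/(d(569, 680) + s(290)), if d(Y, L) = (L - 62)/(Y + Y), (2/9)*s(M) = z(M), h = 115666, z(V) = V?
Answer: 85922950195/742854 ≈ 1.1567e+5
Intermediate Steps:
s(M) = 9*M/2
d(Y, L) = (-62 + L)/(2*Y) (d(Y, L) = (-62 + L)/((2*Y)) = (-62 + L)*(1/(2*Y)) = (-62 + L)/(2*Y))
h - 1/(d(569, 680) + s(290)) = 115666 - 1/((1/2)*(-62 + 680)/569 + (9/2)*290) = 115666 - 1/((1/2)*(1/569)*618 + 1305) = 115666 - 1/(309/569 + 1305) = 115666 - 1/742854/569 = 115666 - 1*569/742854 = 115666 - 569/742854 = 85922950195/742854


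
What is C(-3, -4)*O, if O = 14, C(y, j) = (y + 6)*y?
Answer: -126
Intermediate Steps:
C(y, j) = y*(6 + y) (C(y, j) = (6 + y)*y = y*(6 + y))
C(-3, -4)*O = -3*(6 - 3)*14 = -3*3*14 = -9*14 = -126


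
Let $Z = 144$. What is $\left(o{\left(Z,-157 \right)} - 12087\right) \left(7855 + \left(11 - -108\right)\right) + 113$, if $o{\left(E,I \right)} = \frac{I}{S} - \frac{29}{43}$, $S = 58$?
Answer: $- \frac{120221508746}{1247} \approx -9.6409 \cdot 10^{7}$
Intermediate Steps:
$o{\left(E,I \right)} = - \frac{29}{43} + \frac{I}{58}$ ($o{\left(E,I \right)} = \frac{I}{58} - \frac{29}{43} = - \frac{29}{43} + \frac{I}{58}$)
$\left(o{\left(Z,-157 \right)} - 12087\right) \left(7855 + \left(11 - -108\right)\right) + 113 = \left(\left(- \frac{29}{43} + \frac{1}{58} \left(-157\right)\right) - 12087\right) \left(7855 + \left(11 - -108\right)\right) + 113 = \left(\left(- \frac{29}{43} - \frac{157}{58}\right) - 12087\right) \left(7855 + \left(11 + 108\right)\right) + 113 = \left(- \frac{8433}{2494} - 12087\right) \left(7855 + 119\right) + 113 = \left(- \frac{30153411}{2494}\right) 7974 + 113 = - \frac{120221649657}{1247} + 113 = - \frac{120221508746}{1247}$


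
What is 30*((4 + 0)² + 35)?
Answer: 1530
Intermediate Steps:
30*((4 + 0)² + 35) = 30*(4² + 35) = 30*(16 + 35) = 30*51 = 1530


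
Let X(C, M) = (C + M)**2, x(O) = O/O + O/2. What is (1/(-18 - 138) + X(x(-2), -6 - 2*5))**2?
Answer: 1594804225/24336 ≈ 65533.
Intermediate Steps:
x(O) = 1 + O/2 (x(O) = 1 + O*(1/2) = 1 + O/2)
(1/(-18 - 138) + X(x(-2), -6 - 2*5))**2 = (1/(-18 - 138) + ((1 + (1/2)*(-2)) + (-6 - 2*5))**2)**2 = (1/(-156) + ((1 - 1) + (-6 - 1*10))**2)**2 = (-1/156 + (0 + (-6 - 10))**2)**2 = (-1/156 + (0 - 16)**2)**2 = (-1/156 + (-16)**2)**2 = (-1/156 + 256)**2 = (39935/156)**2 = 1594804225/24336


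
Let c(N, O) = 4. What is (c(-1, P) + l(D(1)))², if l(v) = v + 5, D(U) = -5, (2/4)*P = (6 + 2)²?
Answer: 16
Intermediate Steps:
P = 128 (P = 2*(6 + 2)² = 2*8² = 2*64 = 128)
l(v) = 5 + v
(c(-1, P) + l(D(1)))² = (4 + (5 - 5))² = (4 + 0)² = 4² = 16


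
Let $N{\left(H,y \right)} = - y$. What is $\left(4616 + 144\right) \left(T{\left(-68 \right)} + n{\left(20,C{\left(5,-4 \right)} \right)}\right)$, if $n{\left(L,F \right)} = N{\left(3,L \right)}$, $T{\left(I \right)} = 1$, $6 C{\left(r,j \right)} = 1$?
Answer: $-90440$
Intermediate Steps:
$C{\left(r,j \right)} = \frac{1}{6}$ ($C{\left(r,j \right)} = \frac{1}{6} \cdot 1 = \frac{1}{6}$)
$n{\left(L,F \right)} = - L$
$\left(4616 + 144\right) \left(T{\left(-68 \right)} + n{\left(20,C{\left(5,-4 \right)} \right)}\right) = \left(4616 + 144\right) \left(1 - 20\right) = 4760 \left(1 - 20\right) = 4760 \left(-19\right) = -90440$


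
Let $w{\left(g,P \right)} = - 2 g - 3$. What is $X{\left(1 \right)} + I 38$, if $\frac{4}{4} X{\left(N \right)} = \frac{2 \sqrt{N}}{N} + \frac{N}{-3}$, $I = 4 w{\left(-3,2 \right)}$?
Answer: $\frac{1373}{3} \approx 457.67$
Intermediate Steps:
$w{\left(g,P \right)} = -3 - 2 g$
$I = 12$ ($I = 4 \left(-3 - -6\right) = 4 \left(-3 + 6\right) = 4 \cdot 3 = 12$)
$X{\left(N \right)} = \frac{2}{\sqrt{N}} - \frac{N}{3}$ ($X{\left(N \right)} = \frac{2 \sqrt{N}}{N} + \frac{N}{-3} = \frac{2}{\sqrt{N}} + N \left(- \frac{1}{3}\right) = \frac{2}{\sqrt{N}} - \frac{N}{3}$)
$X{\left(1 \right)} + I 38 = \left(2 \frac{1}{\sqrt{1}} - \frac{1}{3}\right) + 12 \cdot 38 = \left(2 \cdot 1 - \frac{1}{3}\right) + 456 = \left(2 - \frac{1}{3}\right) + 456 = \frac{5}{3} + 456 = \frac{1373}{3}$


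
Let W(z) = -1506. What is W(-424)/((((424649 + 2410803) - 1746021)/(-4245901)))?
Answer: 6394326906/1089431 ≈ 5869.4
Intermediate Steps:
W(-424)/((((424649 + 2410803) - 1746021)/(-4245901))) = -1506*(-4245901/((424649 + 2410803) - 1746021)) = -1506*(-4245901/(2835452 - 1746021)) = -1506/(1089431*(-1/4245901)) = -1506/(-1089431/4245901) = -1506*(-4245901/1089431) = 6394326906/1089431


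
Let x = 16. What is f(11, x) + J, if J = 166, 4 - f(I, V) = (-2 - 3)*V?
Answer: 250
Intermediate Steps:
f(I, V) = 4 + 5*V (f(I, V) = 4 - (-2 - 3)*V = 4 - (-5)*V = 4 + 5*V)
f(11, x) + J = (4 + 5*16) + 166 = (4 + 80) + 166 = 84 + 166 = 250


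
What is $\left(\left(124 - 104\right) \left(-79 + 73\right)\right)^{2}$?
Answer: $14400$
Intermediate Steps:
$\left(\left(124 - 104\right) \left(-79 + 73\right)\right)^{2} = \left(\left(124 - 104\right) \left(-6\right)\right)^{2} = \left(20 \left(-6\right)\right)^{2} = \left(-120\right)^{2} = 14400$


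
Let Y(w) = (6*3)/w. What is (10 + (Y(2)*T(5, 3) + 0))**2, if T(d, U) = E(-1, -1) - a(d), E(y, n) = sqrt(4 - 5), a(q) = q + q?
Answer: 6319 - 1440*I ≈ 6319.0 - 1440.0*I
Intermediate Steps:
a(q) = 2*q
E(y, n) = I (E(y, n) = sqrt(-1) = I)
T(d, U) = I - 2*d
Y(w) = 18/w
(10 + (Y(2)*T(5, 3) + 0))**2 = (10 + ((18/2)*(I - 2*5) + 0))**2 = (10 + ((18*(1/2))*(I - 10) + 0))**2 = (10 + (9*(-10 + I) + 0))**2 = (10 + ((-90 + 9*I) + 0))**2 = (10 + (-90 + 9*I))**2 = (-80 + 9*I)**2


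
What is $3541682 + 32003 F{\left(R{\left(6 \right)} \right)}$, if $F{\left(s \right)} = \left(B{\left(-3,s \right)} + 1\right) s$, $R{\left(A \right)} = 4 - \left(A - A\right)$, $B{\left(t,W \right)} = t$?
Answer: $3285658$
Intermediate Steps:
$R{\left(A \right)} = 4$ ($R{\left(A \right)} = 4 - 0 = 4 + 0 = 4$)
$F{\left(s \right)} = - 2 s$ ($F{\left(s \right)} = \left(-3 + 1\right) s = - 2 s$)
$3541682 + 32003 F{\left(R{\left(6 \right)} \right)} = 3541682 + 32003 \left(\left(-2\right) 4\right) = 3541682 + 32003 \left(-8\right) = 3541682 - 256024 = 3285658$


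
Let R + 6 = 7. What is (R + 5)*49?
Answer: 294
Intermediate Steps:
R = 1 (R = -6 + 7 = 1)
(R + 5)*49 = (1 + 5)*49 = 6*49 = 294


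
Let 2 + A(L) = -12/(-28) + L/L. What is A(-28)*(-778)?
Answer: 3112/7 ≈ 444.57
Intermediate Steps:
A(L) = -4/7 (A(L) = -2 + (-12/(-28) + L/L) = -2 + (-12*(-1/28) + 1) = -2 + (3/7 + 1) = -2 + 10/7 = -4/7)
A(-28)*(-778) = -4/7*(-778) = 3112/7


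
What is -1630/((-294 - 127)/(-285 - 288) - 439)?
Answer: 466995/125563 ≈ 3.7192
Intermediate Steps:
-1630/((-294 - 127)/(-285 - 288) - 439) = -1630/(-421/(-573) - 439) = -1630/(-421*(-1/573) - 439) = -1630/(421/573 - 439) = -1630/(-251126/573) = -573/251126*(-1630) = 466995/125563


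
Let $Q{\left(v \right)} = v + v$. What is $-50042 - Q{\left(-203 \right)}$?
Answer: $-49636$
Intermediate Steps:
$Q{\left(v \right)} = 2 v$
$-50042 - Q{\left(-203 \right)} = -50042 - 2 \left(-203\right) = -50042 - -406 = -50042 + 406 = -49636$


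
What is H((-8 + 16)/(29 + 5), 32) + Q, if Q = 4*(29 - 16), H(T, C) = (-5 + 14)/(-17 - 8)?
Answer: 1291/25 ≈ 51.640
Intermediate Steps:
H(T, C) = -9/25 (H(T, C) = 9/(-25) = 9*(-1/25) = -9/25)
Q = 52 (Q = 4*13 = 52)
H((-8 + 16)/(29 + 5), 32) + Q = -9/25 + 52 = 1291/25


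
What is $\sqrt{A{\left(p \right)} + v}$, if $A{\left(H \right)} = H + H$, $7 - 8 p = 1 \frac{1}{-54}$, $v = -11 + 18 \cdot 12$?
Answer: $\frac{\sqrt{267954}}{36} \approx 14.379$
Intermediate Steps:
$v = 205$ ($v = -11 + 216 = 205$)
$p = \frac{379}{432}$ ($p = \frac{7}{8} - \frac{1 \frac{1}{-54}}{8} = \frac{7}{8} - \frac{1 \left(- \frac{1}{54}\right)}{8} = \frac{7}{8} - - \frac{1}{432} = \frac{7}{8} + \frac{1}{432} = \frac{379}{432} \approx 0.87731$)
$A{\left(H \right)} = 2 H$
$\sqrt{A{\left(p \right)} + v} = \sqrt{2 \cdot \frac{379}{432} + 205} = \sqrt{\frac{379}{216} + 205} = \sqrt{\frac{44659}{216}} = \frac{\sqrt{267954}}{36}$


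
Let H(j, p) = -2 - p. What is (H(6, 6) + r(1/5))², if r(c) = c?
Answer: 1521/25 ≈ 60.840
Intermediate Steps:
(H(6, 6) + r(1/5))² = ((-2 - 1*6) + 1/5)² = ((-2 - 6) + ⅕)² = (-8 + ⅕)² = (-39/5)² = 1521/25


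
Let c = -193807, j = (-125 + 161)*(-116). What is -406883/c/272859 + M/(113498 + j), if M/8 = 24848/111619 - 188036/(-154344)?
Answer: 78250354522908454655/691640947438790713917559 ≈ 0.00011314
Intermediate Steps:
M = 24823529996/2153465367 (M = 8*(24848/111619 - 188036/(-154344)) = 8*(24848*(1/111619) - 188036*(-1/154344)) = 8*(24848/111619 + 47009/38586) = 8*(6205882499/4306930734) = 24823529996/2153465367 ≈ 11.527)
j = -4176 (j = 36*(-116) = -4176)
-406883/c/272859 + M/(113498 + j) = -406883/(-193807)/272859 + 24823529996/(2153465367*(113498 - 4176)) = -406883*(-1/193807)*(1/272859) + (24823529996/2153465367)/109322 = (406883/193807)*(1/272859) + (24823529996/2153465367)*(1/109322) = 406883/52881984213 + 12411764998/117710570425587 = 78250354522908454655/691640947438790713917559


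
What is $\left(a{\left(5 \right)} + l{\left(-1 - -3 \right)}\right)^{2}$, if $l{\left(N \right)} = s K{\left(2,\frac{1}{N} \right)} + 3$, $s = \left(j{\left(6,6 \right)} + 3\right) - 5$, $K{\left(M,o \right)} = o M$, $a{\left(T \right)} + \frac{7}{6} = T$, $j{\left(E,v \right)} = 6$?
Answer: $\frac{4225}{36} \approx 117.36$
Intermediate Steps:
$a{\left(T \right)} = - \frac{7}{6} + T$
$K{\left(M,o \right)} = M o$
$s = 4$ ($s = \left(6 + 3\right) - 5 = 9 - 5 = 4$)
$l{\left(N \right)} = 3 + \frac{8}{N}$ ($l{\left(N \right)} = 4 \frac{2}{N} + 3 = \frac{8}{N} + 3 = 3 + \frac{8}{N}$)
$\left(a{\left(5 \right)} + l{\left(-1 - -3 \right)}\right)^{2} = \left(\left(- \frac{7}{6} + 5\right) + \left(3 + \frac{8}{-1 - -3}\right)\right)^{2} = \left(\frac{23}{6} + \left(3 + \frac{8}{-1 + 3}\right)\right)^{2} = \left(\frac{23}{6} + \left(3 + \frac{8}{2}\right)\right)^{2} = \left(\frac{23}{6} + \left(3 + 8 \cdot \frac{1}{2}\right)\right)^{2} = \left(\frac{23}{6} + \left(3 + 4\right)\right)^{2} = \left(\frac{23}{6} + 7\right)^{2} = \left(\frac{65}{6}\right)^{2} = \frac{4225}{36}$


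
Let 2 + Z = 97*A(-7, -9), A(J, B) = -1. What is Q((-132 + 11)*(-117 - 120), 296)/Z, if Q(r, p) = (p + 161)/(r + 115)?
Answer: -457/2850408 ≈ -0.00016033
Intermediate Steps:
Q(r, p) = (161 + p)/(115 + r)
Z = -99 (Z = -2 + 97*(-1) = -2 - 97 = -99)
Q((-132 + 11)*(-117 - 120), 296)/Z = ((161 + 296)/(115 + (-132 + 11)*(-117 - 120)))/(-99) = (457/(115 - 121*(-237)))*(-1/99) = (457/(115 + 28677))*(-1/99) = (457/28792)*(-1/99) = -457/2850408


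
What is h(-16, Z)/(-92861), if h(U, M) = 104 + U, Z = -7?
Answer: -88/92861 ≈ -0.00094765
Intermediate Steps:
h(-16, Z)/(-92861) = (104 - 16)/(-92861) = 88*(-1/92861) = -88/92861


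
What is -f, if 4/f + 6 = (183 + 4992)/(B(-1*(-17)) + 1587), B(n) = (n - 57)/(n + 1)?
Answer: 57052/39003 ≈ 1.4628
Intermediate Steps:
B(n) = (-57 + n)/(1 + n)
f = -57052/39003 (f = 4/(-6 + (183 + 4992)/((-57 - 1*(-17))/(1 - 1*(-17)) + 1587)) = 4/(-6 + 5175/((-57 + 17)/(1 + 17) + 1587)) = 4/(-6 + 5175/(-40/18 + 1587)) = 4/(-6 + 5175/((1/18)*(-40) + 1587)) = 4/(-6 + 5175/(-20/9 + 1587)) = 4/(-6 + 5175/(14263/9)) = 4/(-6 + 5175*(9/14263)) = 4/(-6 + 46575/14263) = 4/(-39003/14263) = 4*(-14263/39003) = -57052/39003 ≈ -1.4628)
-f = -1*(-57052/39003) = 57052/39003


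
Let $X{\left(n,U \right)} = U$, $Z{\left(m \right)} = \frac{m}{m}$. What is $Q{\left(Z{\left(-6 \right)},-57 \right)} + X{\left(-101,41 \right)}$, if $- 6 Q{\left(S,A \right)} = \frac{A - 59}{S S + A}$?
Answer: $\frac{3415}{84} \approx 40.655$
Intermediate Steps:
$Z{\left(m \right)} = 1$
$Q{\left(S,A \right)} = - \frac{-59 + A}{6 \left(A + S^{2}\right)}$ ($Q{\left(S,A \right)} = - \frac{\left(A - 59\right) \frac{1}{S S + A}}{6} = - \frac{\left(-59 + A\right) \frac{1}{S^{2} + A}}{6} = - \frac{\left(-59 + A\right) \frac{1}{A + S^{2}}}{6} = - \frac{\frac{1}{A + S^{2}} \left(-59 + A\right)}{6} = - \frac{-59 + A}{6 \left(A + S^{2}\right)}$)
$Q{\left(Z{\left(-6 \right)},-57 \right)} + X{\left(-101,41 \right)} = \frac{59 - -57}{6 \left(-57 + 1^{2}\right)} + 41 = \frac{59 + 57}{6 \left(-57 + 1\right)} + 41 = \frac{1}{6} \frac{1}{-56} \cdot 116 + 41 = \frac{1}{6} \left(- \frac{1}{56}\right) 116 + 41 = - \frac{29}{84} + 41 = \frac{3415}{84}$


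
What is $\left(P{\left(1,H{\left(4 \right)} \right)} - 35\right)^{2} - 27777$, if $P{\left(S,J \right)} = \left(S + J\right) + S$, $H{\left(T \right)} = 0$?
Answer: $-26688$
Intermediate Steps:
$P{\left(S,J \right)} = J + 2 S$ ($P{\left(S,J \right)} = \left(J + S\right) + S = J + 2 S$)
$\left(P{\left(1,H{\left(4 \right)} \right)} - 35\right)^{2} - 27777 = \left(\left(0 + 2 \cdot 1\right) - 35\right)^{2} - 27777 = \left(\left(0 + 2\right) - 35\right)^{2} - 27777 = \left(2 - 35\right)^{2} - 27777 = \left(-33\right)^{2} - 27777 = 1089 - 27777 = -26688$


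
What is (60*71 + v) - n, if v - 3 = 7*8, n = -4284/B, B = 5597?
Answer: 24177727/5597 ≈ 4319.8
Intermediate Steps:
n = -4284/5597 ≈ -0.76541
v = 59 (v = 3 + 7*8 = 3 + 56 = 59)
(60*71 + v) - n = (60*71 + 59) - 1*(-4284/5597) = (4260 + 59) + 4284/5597 = 4319 + 4284/5597 = 24177727/5597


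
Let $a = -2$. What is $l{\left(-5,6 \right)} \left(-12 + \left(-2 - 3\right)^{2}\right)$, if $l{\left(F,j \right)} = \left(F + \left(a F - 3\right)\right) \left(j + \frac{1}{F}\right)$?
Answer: $\frac{754}{5} \approx 150.8$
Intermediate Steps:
$l{\left(F,j \right)} = \left(-3 - F\right) \left(j + \frac{1}{F}\right)$ ($l{\left(F,j \right)} = \left(F - \left(3 + 2 F\right)\right) \left(j + \frac{1}{F}\right) = \left(-3 - F\right) \left(j + \frac{1}{F}\right)$)
$l{\left(-5,6 \right)} \left(-12 + \left(-2 - 3\right)^{2}\right) = \left(-1 - 18 - \frac{3}{-5} - \left(-5\right) 6\right) \left(-12 + \left(-2 - 3\right)^{2}\right) = \left(-1 - 18 - - \frac{3}{5} + 30\right) \left(-12 + \left(-5\right)^{2}\right) = \left(-1 - 18 + \frac{3}{5} + 30\right) \left(-12 + 25\right) = \frac{58}{5} \cdot 13 = \frac{754}{5}$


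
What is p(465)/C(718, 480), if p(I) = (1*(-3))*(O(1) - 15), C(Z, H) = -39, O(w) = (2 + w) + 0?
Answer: -12/13 ≈ -0.92308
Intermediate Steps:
O(w) = 2 + w
p(I) = 36 (p(I) = (1*(-3))*((2 + 1) - 15) = -3*(3 - 15) = -3*(-12) = 36)
p(465)/C(718, 480) = 36/(-39) = 36*(-1/39) = -12/13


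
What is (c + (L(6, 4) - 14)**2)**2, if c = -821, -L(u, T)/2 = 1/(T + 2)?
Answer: 30691600/81 ≈ 3.7891e+5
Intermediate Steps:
L(u, T) = -2/(2 + T) (L(u, T) = -2/(T + 2) = -2/(2 + T))
(c + (L(6, 4) - 14)**2)**2 = (-821 + (-2/(2 + 4) - 14)**2)**2 = (-821 + (-2/6 - 14)**2)**2 = (-821 + (-2*1/6 - 14)**2)**2 = (-821 + (-1/3 - 14)**2)**2 = (-821 + (-43/3)**2)**2 = (-821 + 1849/9)**2 = (-5540/9)**2 = 30691600/81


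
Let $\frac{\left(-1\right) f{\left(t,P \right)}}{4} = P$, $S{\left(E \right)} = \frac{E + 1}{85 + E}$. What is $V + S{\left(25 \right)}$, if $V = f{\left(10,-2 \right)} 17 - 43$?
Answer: $\frac{5128}{55} \approx 93.236$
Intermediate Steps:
$S{\left(E \right)} = \frac{1 + E}{85 + E}$
$f{\left(t,P \right)} = - 4 P$
$V = 93$ ($V = \left(-4\right) \left(-2\right) 17 - 43 = 8 \cdot 17 - 43 = 136 - 43 = 93$)
$V + S{\left(25 \right)} = 93 + \frac{1 + 25}{85 + 25} = 93 + \frac{1}{110} \cdot 26 = 93 + \frac{13}{55} = \frac{5128}{55}$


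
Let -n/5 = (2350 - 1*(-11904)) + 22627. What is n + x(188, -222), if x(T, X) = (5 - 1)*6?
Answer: -184381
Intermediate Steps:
x(T, X) = 24 (x(T, X) = 4*6 = 24)
n = -184405 (n = -5*((2350 - 1*(-11904)) + 22627) = -5*((2350 + 11904) + 22627) = -5*(14254 + 22627) = -5*36881 = -184405)
n + x(188, -222) = -184405 + 24 = -184381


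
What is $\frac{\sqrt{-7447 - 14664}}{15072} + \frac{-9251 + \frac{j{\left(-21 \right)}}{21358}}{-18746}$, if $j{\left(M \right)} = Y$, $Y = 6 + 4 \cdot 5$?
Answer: $\frac{49395708}{100094267} + \frac{i \sqrt{22111}}{15072} \approx 0.49349 + 0.0098658 i$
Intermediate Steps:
$Y = 26$ ($Y = 6 + 20 = 26$)
$j{\left(M \right)} = 26$
$\frac{\sqrt{-7447 - 14664}}{15072} + \frac{-9251 + \frac{j{\left(-21 \right)}}{21358}}{-18746} = \frac{\sqrt{-7447 - 14664}}{15072} + \frac{-9251 + \frac{26}{21358}}{-18746} = \sqrt{-22111} \cdot \frac{1}{15072} + \left(-9251 + 26 \cdot \frac{1}{21358}\right) \left(- \frac{1}{18746}\right) = i \sqrt{22111} \cdot \frac{1}{15072} + \left(-9251 + \frac{13}{10679}\right) \left(- \frac{1}{18746}\right) = \frac{i \sqrt{22111}}{15072} - - \frac{49395708}{100094267} = \frac{i \sqrt{22111}}{15072} + \frac{49395708}{100094267} = \frac{49395708}{100094267} + \frac{i \sqrt{22111}}{15072}$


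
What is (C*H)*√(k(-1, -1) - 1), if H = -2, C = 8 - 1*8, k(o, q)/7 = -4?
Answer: 0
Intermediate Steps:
k(o, q) = -28 (k(o, q) = 7*(-4) = -28)
C = 0 (C = 8 - 8 = 0)
(C*H)*√(k(-1, -1) - 1) = (0*(-2))*√(-28 - 1) = 0*√(-29) = 0*(I*√29) = 0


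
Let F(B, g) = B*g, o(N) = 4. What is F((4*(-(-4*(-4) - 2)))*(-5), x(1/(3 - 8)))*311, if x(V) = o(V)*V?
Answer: -69664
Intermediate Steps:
x(V) = 4*V
F((4*(-(-4*(-4) - 2)))*(-5), x(1/(3 - 8)))*311 = (((4*(-(-4*(-4) - 2)))*(-5))*(4/(3 - 8)))*311 = (((4*(-(16 - 2)))*(-5))*(4/(-5)))*311 = (((4*(-1*14))*(-5))*(4*(-1/5)))*311 = (((4*(-14))*(-5))*(-4/5))*311 = (-56*(-5)*(-4/5))*311 = (280*(-4/5))*311 = -224*311 = -69664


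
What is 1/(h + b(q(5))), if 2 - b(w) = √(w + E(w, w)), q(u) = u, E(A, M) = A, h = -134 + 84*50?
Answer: 2034/8274307 + √10/16548614 ≈ 0.00024601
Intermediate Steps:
h = 4066 (h = -134 + 4200 = 4066)
b(w) = 2 - √2*√w (b(w) = 2 - √(w + w) = 2 - √(2*w) = 2 - √2*√w)
1/(h + b(q(5))) = 1/(4066 + (2 - √2*√5)) = 1/(4066 + (2 - √10)) = 1/(4068 - √10)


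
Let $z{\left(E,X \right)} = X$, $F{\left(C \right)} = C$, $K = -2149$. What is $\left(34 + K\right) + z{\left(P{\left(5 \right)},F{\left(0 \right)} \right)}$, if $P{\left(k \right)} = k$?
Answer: $-2115$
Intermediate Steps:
$\left(34 + K\right) + z{\left(P{\left(5 \right)},F{\left(0 \right)} \right)} = \left(34 - 2149\right) + 0 = -2115 + 0 = -2115$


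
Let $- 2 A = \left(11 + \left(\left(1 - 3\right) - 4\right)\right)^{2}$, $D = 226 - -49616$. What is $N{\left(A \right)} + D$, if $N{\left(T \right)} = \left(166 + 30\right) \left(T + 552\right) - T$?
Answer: $\frac{311193}{2} \approx 1.556 \cdot 10^{5}$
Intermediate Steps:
$D = 49842$ ($D = 226 + 49616 = 49842$)
$A = - \frac{25}{2}$ ($A = - \frac{\left(11 + \left(\left(1 - 3\right) - 4\right)\right)^{2}}{2} = - \frac{\left(11 - 6\right)^{2}}{2} = - \frac{5^{2}}{2} = \left(- \frac{1}{2}\right) 25 = - \frac{25}{2} \approx -12.5$)
$N{\left(T \right)} = 108192 + 195 T$ ($N{\left(T \right)} = 196 \left(552 + T\right) - T = \left(108192 + 196 T\right) - T = 108192 + 195 T$)
$N{\left(A \right)} + D = \left(108192 + 195 \left(- \frac{25}{2}\right)\right) + 49842 = \left(108192 - \frac{4875}{2}\right) + 49842 = \frac{211509}{2} + 49842 = \frac{311193}{2}$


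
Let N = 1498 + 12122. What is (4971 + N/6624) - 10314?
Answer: -2948201/552 ≈ -5340.9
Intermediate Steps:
N = 13620
(4971 + N/6624) - 10314 = (4971 + 13620/6624) - 10314 = (4971 + 13620*(1/6624)) - 10314 = (4971 + 1135/552) - 10314 = 2745127/552 - 10314 = -2948201/552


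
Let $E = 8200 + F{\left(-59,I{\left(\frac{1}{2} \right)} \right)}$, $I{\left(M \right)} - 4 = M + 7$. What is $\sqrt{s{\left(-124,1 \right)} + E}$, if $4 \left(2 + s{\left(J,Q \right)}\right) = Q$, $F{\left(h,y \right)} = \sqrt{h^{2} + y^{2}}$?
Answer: $\frac{\sqrt{32793 + 2 \sqrt{14453}}}{2} \approx 90.875$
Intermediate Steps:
$I{\left(M \right)} = 11 + M$ ($I{\left(M \right)} = 4 + \left(M + 7\right) = 4 + \left(7 + M\right) = 11 + M$)
$s{\left(J,Q \right)} = -2 + \frac{Q}{4}$
$E = 8200 + \frac{\sqrt{14453}}{2}$ ($E = 8200 + \sqrt{\left(-59\right)^{2} + \left(11 + \frac{1}{2}\right)^{2}} = 8200 + \sqrt{3481 + \left(11 + \frac{1}{2}\right)^{2}} = 8200 + \sqrt{3481 + \left(\frac{23}{2}\right)^{2}} = 8200 + \sqrt{3481 + \frac{529}{4}} = 8200 + \sqrt{\frac{14453}{4}} = 8200 + \frac{\sqrt{14453}}{2} \approx 8260.1$)
$\sqrt{s{\left(-124,1 \right)} + E} = \sqrt{\left(-2 + \frac{1}{4} \cdot 1\right) + \left(8200 + \frac{\sqrt{14453}}{2}\right)} = \sqrt{\left(-2 + \frac{1}{4}\right) + \left(8200 + \frac{\sqrt{14453}}{2}\right)} = \sqrt{- \frac{7}{4} + \left(8200 + \frac{\sqrt{14453}}{2}\right)} = \sqrt{\frac{32793}{4} + \frac{\sqrt{14453}}{2}}$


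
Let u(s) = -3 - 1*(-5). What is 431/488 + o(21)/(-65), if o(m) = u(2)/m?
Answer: 587339/666120 ≈ 0.88173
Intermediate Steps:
u(s) = 2 (u(s) = -3 + 5 = 2)
o(m) = 2/m
431/488 + o(21)/(-65) = 431/488 + (2/21)/(-65) = 431*(1/488) + (2*(1/21))*(-1/65) = 431/488 + (2/21)*(-1/65) = 431/488 - 2/1365 = 587339/666120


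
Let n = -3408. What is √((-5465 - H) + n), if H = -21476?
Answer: √12603 ≈ 112.26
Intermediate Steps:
√((-5465 - H) + n) = √((-5465 - 1*(-21476)) - 3408) = √((-5465 + 21476) - 3408) = √(16011 - 3408) = √12603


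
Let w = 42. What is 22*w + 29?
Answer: 953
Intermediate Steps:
22*w + 29 = 22*42 + 29 = 924 + 29 = 953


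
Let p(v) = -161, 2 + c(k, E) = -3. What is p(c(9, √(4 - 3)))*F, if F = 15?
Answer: -2415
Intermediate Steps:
c(k, E) = -5 (c(k, E) = -2 - 3 = -5)
p(c(9, √(4 - 3)))*F = -161*15 = -2415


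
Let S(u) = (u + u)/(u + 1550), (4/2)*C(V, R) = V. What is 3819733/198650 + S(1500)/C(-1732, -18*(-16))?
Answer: 100884648229/5246942450 ≈ 19.227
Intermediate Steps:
C(V, R) = V/2
S(u) = 2*u/(1550 + u) (S(u) = (2*u)/(1550 + u) = 2*u/(1550 + u))
3819733/198650 + S(1500)/C(-1732, -18*(-16)) = 3819733/198650 + (2*1500/(1550 + 1500))/(((1/2)*(-1732))) = 3819733*(1/198650) + (2*1500/3050)/(-866) = 3819733/198650 + (2*1500*(1/3050))*(-1/866) = 3819733/198650 + (60/61)*(-1/866) = 3819733/198650 - 30/26413 = 100884648229/5246942450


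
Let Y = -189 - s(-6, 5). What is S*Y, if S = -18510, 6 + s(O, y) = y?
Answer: 3479880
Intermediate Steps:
s(O, y) = -6 + y
Y = -188 (Y = -189 - (-6 + 5) = -189 - 1*(-1) = -189 + 1 = -188)
S*Y = -18510*(-188) = 3479880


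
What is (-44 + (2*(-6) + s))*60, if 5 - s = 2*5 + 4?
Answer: -3900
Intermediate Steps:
s = -9 (s = 5 - (2*5 + 4) = 5 - (10 + 4) = 5 - 1*14 = 5 - 14 = -9)
(-44 + (2*(-6) + s))*60 = (-44 + (2*(-6) - 9))*60 = (-44 + (-12 - 9))*60 = (-44 - 21)*60 = -65*60 = -3900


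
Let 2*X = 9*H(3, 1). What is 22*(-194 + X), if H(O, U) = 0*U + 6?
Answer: -3674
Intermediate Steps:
H(O, U) = 6 (H(O, U) = 0 + 6 = 6)
X = 27 (X = (9*6)/2 = (½)*54 = 27)
22*(-194 + X) = 22*(-194 + 27) = 22*(-167) = -3674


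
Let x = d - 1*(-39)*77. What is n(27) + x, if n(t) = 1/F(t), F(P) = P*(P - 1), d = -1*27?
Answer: 2089153/702 ≈ 2976.0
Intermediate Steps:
d = -27
F(P) = P*(-1 + P)
n(t) = 1/(t*(-1 + t))
x = 2976 (x = -27 - 1*(-39)*77 = -27 + 39*77 = -27 + 3003 = 2976)
n(27) + x = 1/(27*(-1 + 27)) + 2976 = (1/27)/26 + 2976 = (1/27)*(1/26) + 2976 = 1/702 + 2976 = 2089153/702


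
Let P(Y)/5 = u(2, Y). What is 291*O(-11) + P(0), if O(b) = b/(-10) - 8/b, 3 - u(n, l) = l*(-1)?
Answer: 60141/110 ≈ 546.74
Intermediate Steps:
u(n, l) = 3 + l (u(n, l) = 3 - l*(-1) = 3 - (-1)*l = 3 + l)
O(b) = -8/b - b/10 (O(b) = b*(-⅒) - 8/b = -b/10 - 8/b = -8/b - b/10)
P(Y) = 15 + 5*Y (P(Y) = 5*(3 + Y) = 15 + 5*Y)
291*O(-11) + P(0) = 291*(-8/(-11) - ⅒*(-11)) + (15 + 5*0) = 291*(-8*(-1/11) + 11/10) + (15 + 0) = 291*(8/11 + 11/10) + 15 = 291*(201/110) + 15 = 58491/110 + 15 = 60141/110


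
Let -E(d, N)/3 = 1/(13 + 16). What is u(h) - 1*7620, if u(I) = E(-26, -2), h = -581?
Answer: -220983/29 ≈ -7620.1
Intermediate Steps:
E(d, N) = -3/29 (E(d, N) = -3/(13 + 16) = -3/29)
u(I) = -3/29
u(h) - 1*7620 = -3/29 - 1*7620 = -3/29 - 7620 = -220983/29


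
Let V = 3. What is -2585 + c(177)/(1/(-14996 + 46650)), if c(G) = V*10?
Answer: 947035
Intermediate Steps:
c(G) = 30 (c(G) = 3*10 = 30)
-2585 + c(177)/(1/(-14996 + 46650)) = -2585 + 30/(1/(-14996 + 46650)) = -2585 + 30/(1/31654) = -2585 + 30*31654 = -2585 + 949620 = 947035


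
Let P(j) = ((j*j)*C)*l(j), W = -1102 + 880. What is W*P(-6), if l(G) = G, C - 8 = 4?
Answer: 575424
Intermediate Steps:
C = 12 (C = 8 + 4 = 12)
W = -222
P(j) = 12*j³ (P(j) = ((j*j)*12)*j = (j²*12)*j = (12*j²)*j = 12*j³)
W*P(-6) = -2664*(-6)³ = -2664*(-216) = -222*(-2592) = 575424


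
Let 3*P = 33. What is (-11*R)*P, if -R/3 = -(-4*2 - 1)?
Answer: 3267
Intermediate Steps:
P = 11 (P = (⅓)*33 = 11)
R = -27 (R = -(-3)*(-4*2 - 1) = -(-3)*(-8 - 1) = -(-3)*(-9) = -3*9 = -27)
(-11*R)*P = -11*(-27)*11 = 297*11 = 3267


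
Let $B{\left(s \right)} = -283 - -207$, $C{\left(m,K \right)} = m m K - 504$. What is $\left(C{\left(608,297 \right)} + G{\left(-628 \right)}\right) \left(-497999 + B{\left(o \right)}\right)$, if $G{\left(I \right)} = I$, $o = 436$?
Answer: $-54683194028700$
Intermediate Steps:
$C{\left(m,K \right)} = -504 + K m^{2}$ ($C{\left(m,K \right)} = m^{2} K - 504 = K m^{2} - 504 = -504 + K m^{2}$)
$B{\left(s \right)} = -76$ ($B{\left(s \right)} = -283 + 207 = -76$)
$\left(C{\left(608,297 \right)} + G{\left(-628 \right)}\right) \left(-497999 + B{\left(o \right)}\right) = \left(\left(-504 + 297 \cdot 608^{2}\right) - 628\right) \left(-497999 - 76\right) = \left(\left(-504 + 297 \cdot 369664\right) - 628\right) \left(-498075\right) = \left(\left(-504 + 109790208\right) - 628\right) \left(-498075\right) = \left(109789704 - 628\right) \left(-498075\right) = 109789076 \left(-498075\right) = -54683194028700$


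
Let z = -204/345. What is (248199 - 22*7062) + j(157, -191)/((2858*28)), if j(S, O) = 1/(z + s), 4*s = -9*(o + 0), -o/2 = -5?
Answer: 19727783960105/212503732 ≈ 92835.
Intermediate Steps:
o = 10 (o = -2*(-5) = 10)
s = -45/2 (s = (-9*(10 + 0))/4 = (-9*10)/4 = (1/4)*(-90) = -45/2 ≈ -22.500)
z = -68/115 (z = -204*1/345 = -68/115 ≈ -0.59130)
j(S, O) = -230/5311 (j(S, O) = 1/(-68/115 - 45/2) = 1/(-5311/230) = -230/5311)
(248199 - 22*7062) + j(157, -191)/((2858*28)) = (248199 - 22*7062) - 230/(5311*(2858*28)) = (248199 - 155364) - 230/5311/80024 = 92835 - 230/5311*1/80024 = 92835 - 115/212503732 = 19727783960105/212503732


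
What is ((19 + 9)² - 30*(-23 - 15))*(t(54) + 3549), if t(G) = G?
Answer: 6932172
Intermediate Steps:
((19 + 9)² - 30*(-23 - 15))*(t(54) + 3549) = ((19 + 9)² - 30*(-23 - 15))*(54 + 3549) = (28² - 30*(-38))*3603 = (784 + 1140)*3603 = 1924*3603 = 6932172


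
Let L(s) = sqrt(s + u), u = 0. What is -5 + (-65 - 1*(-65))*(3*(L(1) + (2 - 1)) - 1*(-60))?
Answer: -5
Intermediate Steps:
L(s) = sqrt(s) (L(s) = sqrt(s + 0) = sqrt(s))
-5 + (-65 - 1*(-65))*(3*(L(1) + (2 - 1)) - 1*(-60)) = -5 + (-65 - 1*(-65))*(3*(sqrt(1) + (2 - 1)) - 1*(-60)) = -5 + (-65 + 65)*(3*(1 + 1) + 60) = -5 + 0*(3*2 + 60) = -5 + 0*(6 + 60) = -5 + 0*66 = -5 + 0 = -5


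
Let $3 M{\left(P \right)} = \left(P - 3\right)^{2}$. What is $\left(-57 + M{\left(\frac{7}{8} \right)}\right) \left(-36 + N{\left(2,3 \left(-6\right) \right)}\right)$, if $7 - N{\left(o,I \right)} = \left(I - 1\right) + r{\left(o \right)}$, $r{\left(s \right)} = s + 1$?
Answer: $\frac{138515}{192} \approx 721.43$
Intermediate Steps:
$r{\left(s \right)} = 1 + s$
$M{\left(P \right)} = \frac{\left(-3 + P\right)^{2}}{3}$ ($M{\left(P \right)} = \frac{\left(P - 3\right)^{2}}{3} = \frac{\left(-3 + P\right)^{2}}{3}$)
$N{\left(o,I \right)} = 7 - I - o$ ($N{\left(o,I \right)} = 7 - \left(\left(I - 1\right) + \left(1 + o\right)\right) = 7 - \left(\left(-1 + I\right) + \left(1 + o\right)\right) = 7 - \left(I + o\right) = 7 - I - o$)
$\left(-57 + M{\left(\frac{7}{8} \right)}\right) \left(-36 + N{\left(2,3 \left(-6\right) \right)}\right) = \left(-57 + \frac{\left(-3 + \frac{7}{8}\right)^{2}}{3}\right) \left(-36 - \left(-5 - 18\right)\right) = \left(-57 + \frac{\left(-3 + 7 \cdot \frac{1}{8}\right)^{2}}{3}\right) \left(-36 - -23\right) = \left(-57 + \frac{\left(-3 + \frac{7}{8}\right)^{2}}{3}\right) \left(-36 + \left(7 + 18 - 2\right)\right) = \left(-57 + \frac{\left(- \frac{17}{8}\right)^{2}}{3}\right) \left(-36 + 23\right) = \left(-57 + \frac{1}{3} \cdot \frac{289}{64}\right) \left(-13\right) = \left(-57 + \frac{289}{192}\right) \left(-13\right) = \left(- \frac{10655}{192}\right) \left(-13\right) = \frac{138515}{192}$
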